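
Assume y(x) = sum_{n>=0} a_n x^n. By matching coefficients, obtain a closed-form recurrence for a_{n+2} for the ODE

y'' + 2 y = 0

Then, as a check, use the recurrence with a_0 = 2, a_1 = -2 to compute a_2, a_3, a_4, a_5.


Substitute y = sum_n a_n x^n into y'' + (const) y = 0.
y''(x) = sum_{n>=0} (n+2)(n+1) a_{n+2} x^n.
The ODE becomes sum_n [(n+2)(n+1) a_{n+2} + 2 a_n] x^n = 0.
Setting each coefficient to zero gives the recurrence:
  (n+2)(n+1) a_{n+2} + 2 a_n = 0,
  a_{n+2} = -2 / ((n+1)(n+2)) a_n.

Check with a_0 = 2, a_1 = -2 (apply the recurrence for n = 0, 1, 2, 3): a_0 = 2, a_1 = -2, a_2 = -2, a_3 = 2/3, a_4 = 1/3, a_5 = -1/15.

a_{n+2} = -2/((n+1)(n+2)) * a_n; check: a_0 = 2, a_1 = -2, a_2 = -2, a_3 = 2/3, a_4 = 1/3, a_5 = -1/15


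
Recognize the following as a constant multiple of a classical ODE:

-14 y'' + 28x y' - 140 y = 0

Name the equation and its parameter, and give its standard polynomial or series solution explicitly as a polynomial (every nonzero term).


All three coefficients share the factor -14; dividing through by -14 gives  y'' - 2x y' + 10 y = 0.
This matches the Hermite equation y'' - 2x y' + 2n y = 0 with 2n = 10, so n = 5; the polynomial solution is H_5(x).
With y = sum_k a_k x^k, matching x^k gives (k+2)(k+1) a_{k+2} = 2(k - n) a_k = 2(k - 5) a_k. The right side vanishes at k = 5, so the series with the parity of 5 terminates at degree 5.
Standard normalization: leading coefficient of H_n is 2^n, so a_5 = 2^5 = 32. Work downward with a_k = (k+1)(k+2) a_{k+2} / (2(k - n)):
  a_3 = (4)(5)(32) / (2(3 - 5)) = 640/(-4) = -160
  a_1 = (2)(3)(-160) / (2(1 - 5)) = -960/(-8) = 120
Hence H_5(x) = 32 x^5 - 160 x^3 + 120 x.

H_5(x); series = 32 x^5 - 160 x^3 + 120 x


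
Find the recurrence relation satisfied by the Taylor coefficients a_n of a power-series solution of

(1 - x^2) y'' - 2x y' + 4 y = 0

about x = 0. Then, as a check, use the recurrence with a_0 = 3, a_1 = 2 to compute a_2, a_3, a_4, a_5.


Substitute y = sum_n a_n x^n.
(1 - 1 x^2) y'' contributes (n+2)(n+1) a_{n+2} - n(n-1) a_n at x^n.
-2 x y'(x) contributes -2 n a_n at x^n.
4 y(x) contributes 4 a_n at x^n.
Matching x^n: (n+2)(n+1) a_{n+2} + (-n(n-1) - 2 n + 4) a_n = 0.
Thus a_{n+2} = (n(n-1) + 2 n - 4) / ((n+1)(n+2)) * a_n.

Check with a_0 = 3, a_1 = 2 (apply the recurrence for n = 0, 1, 2, 3): a_0 = 3, a_1 = 2, a_2 = -6, a_3 = -2/3, a_4 = -1, a_5 = -4/15.

a_(n+2) = (n(n-1) + 2 n - 4) / ((n+1)(n+2)) * a_n; check: a_0 = 3, a_1 = 2, a_2 = -6, a_3 = -2/3, a_4 = -1, a_5 = -4/15


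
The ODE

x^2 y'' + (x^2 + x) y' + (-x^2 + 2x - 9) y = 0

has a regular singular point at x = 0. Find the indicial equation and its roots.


Divide by x^2 to reach normal form y'' + P_1(x) y' + P_2(x) y = 0 with P_1(x) = 1 + 1/x and P_2(x) = -1 + 2/x - 9/x^2.
x = 0 is a singular point because the y'-coefficient 1 + 1/x has a pole at x = 0 and the y-coefficient -1 + 2/x - 9/x^2 has a pole at x = 0.
It is a regular singular point because x P_1(x) = p(x) = x + 1 and x^2 P_2(x) = q(x) = -x^2 + 2x - 9 are polynomials, hence analytic at x = 0.
p(0) = 1,  q(0) = -9.
Indicial equation: r(r-1) + p(0) r + q(0) = 0, i.e. r^2 + (p(0) - 1) r + q(0) = 0, i.e. r^2 - 9 = 0.
Discriminant: (0)^2 - 4(-9) = 36, so r = (0 ± 6)/2.
Solving: r_1 = 3, r_2 = -3.

indicial: r^2 - 9 = 0; roots r_1 = 3, r_2 = -3


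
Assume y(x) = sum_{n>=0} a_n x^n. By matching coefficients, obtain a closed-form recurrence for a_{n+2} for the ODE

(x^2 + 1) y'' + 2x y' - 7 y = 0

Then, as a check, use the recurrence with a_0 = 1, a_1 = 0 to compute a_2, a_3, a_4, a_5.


Substitute y = sum_n a_n x^n.
(1 + 1 x^2) y'' contributes (n+2)(n+1) a_{n+2} + n(n-1) a_n at x^n.
2 x y'(x) contributes 2 n a_n at x^n.
-7 y(x) contributes -7 a_n at x^n.
Matching x^n: (n+2)(n+1) a_{n+2} + (n(n-1) + 2 n - 7) a_n = 0.
Thus a_{n+2} = (-n(n-1) - 2 n + 7) / ((n+1)(n+2)) * a_n.

Check with a_0 = 1, a_1 = 0 (apply the recurrence for n = 0, 1, 2, 3): a_0 = 1, a_1 = 0, a_2 = 7/2, a_3 = 0, a_4 = 7/24, a_5 = 0.

a_(n+2) = (-n(n-1) - 2 n + 7) / ((n+1)(n+2)) * a_n; check: a_0 = 1, a_1 = 0, a_2 = 7/2, a_3 = 0, a_4 = 7/24, a_5 = 0


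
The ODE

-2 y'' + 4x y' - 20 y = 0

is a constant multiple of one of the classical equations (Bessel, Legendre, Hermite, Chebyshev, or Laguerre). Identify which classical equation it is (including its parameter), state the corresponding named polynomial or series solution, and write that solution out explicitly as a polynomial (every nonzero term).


All three coefficients share the factor -2; dividing through by -2 gives  y'' - 2x y' + 10 y = 0.
This matches the Hermite equation y'' - 2x y' + 2n y = 0 with 2n = 10, so n = 5; the polynomial solution is H_5(x).
With y = sum_k a_k x^k, matching x^k gives (k+2)(k+1) a_{k+2} = 2(k - n) a_k = 2(k - 5) a_k. The right side vanishes at k = 5, so the series with the parity of 5 terminates at degree 5.
Standard normalization: leading coefficient of H_n is 2^n, so a_5 = 2^5 = 32. Work downward with a_k = (k+1)(k+2) a_{k+2} / (2(k - n)):
  a_3 = (4)(5)(32) / (2(3 - 5)) = 640/(-4) = -160
  a_1 = (2)(3)(-160) / (2(1 - 5)) = -960/(-8) = 120
Hence H_5(x) = 32 x^5 - 160 x^3 + 120 x.

H_5(x); series = 32 x^5 - 160 x^3 + 120 x


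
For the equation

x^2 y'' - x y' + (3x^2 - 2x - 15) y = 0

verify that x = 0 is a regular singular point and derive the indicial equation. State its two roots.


Divide by x^2 to reach normal form y'' + P_1(x) y' + P_2(x) y = 0 with P_1(x) = -1/x and P_2(x) = 3 - 2/x - 15/x^2.
x = 0 is a singular point because the y'-coefficient -1/x has a pole at x = 0 and the y-coefficient 3 - 2/x - 15/x^2 has a pole at x = 0.
It is a regular singular point because x P_1(x) = p(x) = -1 and x^2 P_2(x) = q(x) = 3x^2 - 2x - 15 are polynomials, hence analytic at x = 0.
p(0) = -1,  q(0) = -15.
Indicial equation: r(r-1) + p(0) r + q(0) = 0, i.e. r^2 + (p(0) - 1) r + q(0) = 0, i.e. r^2 - 2 r - 15 = 0.
Discriminant: (-2)^2 - 4(-15) = 64, so r = (2 ± 8)/2.
Solving: r_1 = 5, r_2 = -3.

indicial: r^2 - 2 r - 15 = 0; roots r_1 = 5, r_2 = -3


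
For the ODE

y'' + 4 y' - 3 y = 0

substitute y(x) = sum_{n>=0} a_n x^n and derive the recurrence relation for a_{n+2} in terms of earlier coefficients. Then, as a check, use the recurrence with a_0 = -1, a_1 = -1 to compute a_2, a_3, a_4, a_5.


Substitute y = sum_n a_n x^n.
y''(x) has coefficient (n+2)(n+1) a_{n+2} at x^n;
4 y'(x) has coefficient 4 (n+1) a_{n+1} at x^n;
-3 y(x) has coefficient -3 a_n at x^n.
Matching x^n: (n+2)(n+1) a_{n+2} + 4 (n+1) a_{n+1} - 3 a_n = 0.
Thus a_{n+2} = [-4 (n+1) a_{n+1} + 3 a_n] / ((n+1)(n+2)).

Check with a_0 = -1, a_1 = -1 (apply the recurrence for n = 0, 1, 2, 3): a_0 = -1, a_1 = -1, a_2 = 1/2, a_3 = -7/6, a_4 = 31/24, a_5 = -29/24.

a_(n+2) = [-4 (n+1) a_(n+1) + 3 a_n] / ((n+1)(n+2)); check: a_0 = -1, a_1 = -1, a_2 = 1/2, a_3 = -7/6, a_4 = 31/24, a_5 = -29/24


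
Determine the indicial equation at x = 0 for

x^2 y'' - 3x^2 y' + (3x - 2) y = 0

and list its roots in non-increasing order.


Divide by x^2 to reach normal form y'' + P_1(x) y' + P_2(x) y = 0 with P_1(x) = -3 and P_2(x) = 3/x - 2/x^2.
x = 0 is a singular point because the y-coefficient 3/x - 2/x^2 has a pole at x = 0.
It is a regular singular point because x P_1(x) = p(x) = -3x and x^2 P_2(x) = q(x) = 3x - 2 are polynomials, hence analytic at x = 0.
p(0) = 0,  q(0) = -2.
Indicial equation: r(r-1) + p(0) r + q(0) = 0, i.e. r^2 + (p(0) - 1) r + q(0) = 0, i.e. r^2 - 1 r - 2 = 0.
Discriminant: (-1)^2 - 4(-2) = 9, so r = (1 ± 3)/2.
Solving: r_1 = 2, r_2 = -1.

indicial: r^2 - 1 r - 2 = 0; roots r_1 = 2, r_2 = -1


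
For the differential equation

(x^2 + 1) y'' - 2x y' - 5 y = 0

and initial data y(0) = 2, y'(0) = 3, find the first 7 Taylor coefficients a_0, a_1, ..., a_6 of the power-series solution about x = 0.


Ansatz: y(x) = sum_{n>=0} a_n x^n, so y'(x) = sum_{n>=1} n a_n x^(n-1) and y''(x) = sum_{n>=2} n(n-1) a_n x^(n-2).
Substitute into P(x) y'' + Q(x) y' + R(x) y = 0 with P(x) = x^2 + 1, Q(x) = -2x, R(x) = -5, and match powers of x.
Initial conditions: a_0 = 2, a_1 = 3.
Setting the coefficient of each power of x to zero and solving order by order (substituting the coefficients already found):
  x^0: 2 a_2 - 5 a_0 = 0  ->  2 a_2 = 5 a_0 = 10  ->  a_2 = 5
  x^1: 6 a_3 - 7 a_1 = 0  ->  6 a_3 = 7 a_1 = 21  ->  a_3 = 7/2
  x^2: 12 a_4 - 7 a_2 = 0  ->  12 a_4 = 7 a_2 = 35  ->  a_4 = 35/12
  x^3: 20 a_5 - 5 a_3 = 0  ->  20 a_5 = 5 a_3 = 35/2  ->  a_5 = 7/8
  x^4: 30 a_6 - a_4 = 0  ->  30 a_6 = a_4 = 35/12  ->  a_6 = 7/72
Truncated series: y(x) = 2 + 3 x + 5 x^2 + (7/2) x^3 + (35/12) x^4 + (7/8) x^5 + (7/72) x^6 + O(x^7).

a_0 = 2; a_1 = 3; a_2 = 5; a_3 = 7/2; a_4 = 35/12; a_5 = 7/8; a_6 = 7/72


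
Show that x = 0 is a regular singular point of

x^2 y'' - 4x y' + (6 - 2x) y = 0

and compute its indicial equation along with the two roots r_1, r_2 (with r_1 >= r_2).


Divide by x^2 to reach normal form y'' + P_1(x) y' + P_2(x) y = 0 with P_1(x) = -4/x and P_2(x) = -2/x + 6/x^2.
x = 0 is a singular point because the y'-coefficient -4/x has a pole at x = 0 and the y-coefficient -2/x + 6/x^2 has a pole at x = 0.
It is a regular singular point because x P_1(x) = p(x) = -4 and x^2 P_2(x) = q(x) = 6 - 2x are polynomials, hence analytic at x = 0.
p(0) = -4,  q(0) = 6.
Indicial equation: r(r-1) + p(0) r + q(0) = 0, i.e. r^2 + (p(0) - 1) r + q(0) = 0, i.e. r^2 - 5 r + 6 = 0.
Discriminant: (-5)^2 - 4(6) = 1, so r = (5 ± 1)/2.
Solving: r_1 = 3, r_2 = 2.

indicial: r^2 - 5 r + 6 = 0; roots r_1 = 3, r_2 = 2


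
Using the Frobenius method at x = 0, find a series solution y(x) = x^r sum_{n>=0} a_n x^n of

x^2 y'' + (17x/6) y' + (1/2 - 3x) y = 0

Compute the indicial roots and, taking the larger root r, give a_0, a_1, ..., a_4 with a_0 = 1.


Write in Frobenius form y'' + (p(x)/x) y' + (q(x)/x^2) y = 0:
  p(x) = 17/6,  q(x) = 1/2 - 3x.
Indicial equation: r(r-1) + (17/6) r + (1/2) = 0 -> roots r_1 = -1/3, r_2 = -3/2.
Take r = r_1 = -1/3. Let y(x) = x^r sum_{n>=0} a_n x^n with a_0 = 1.
Substitute y = x^r sum a_n x^n and match x^{r+n}. The recurrence is
  D(n) a_n - 3 a_{n-1} = 0,  where D(n) = (r+n)(r+n-1) + (17/6)(r+n) + (1/2).
  a_n = 3 / D(n) * a_{n-1}.
Since the indicial polynomial factors as (r - r_1)(r - r_2), D(n) = (r_1 + n - r_1)(r_1 + n - r_2) = n(n + 7/6).
Evaluating step by step (a_0 = 1):
  n = 1: D(1) = 1(1 + 7/6) = 13/6; numerator = 3(1) = 3; a_1 = (3)/(13/6) = 18/13
  n = 2: D(2) = 2(2 + 7/6) = 19/3; numerator = 3(18/13) = 54/13; a_2 = (54/13)/(19/3) = 162/247
  n = 3: D(3) = 3(3 + 7/6) = 25/2; numerator = 3(162/247) = 486/247; a_3 = (486/247)/(25/2) = 972/6175
  n = 4: D(4) = 4(4 + 7/6) = 62/3; numerator = 3(972/6175) = 2916/6175; a_4 = (2916/6175)/(62/3) = 4374/191425

r = -1/3; a_0 = 1; a_1 = 18/13; a_2 = 162/247; a_3 = 972/6175; a_4 = 4374/191425


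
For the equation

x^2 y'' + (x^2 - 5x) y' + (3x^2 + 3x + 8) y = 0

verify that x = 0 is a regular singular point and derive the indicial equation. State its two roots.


Divide by x^2 to reach normal form y'' + P_1(x) y' + P_2(x) y = 0 with P_1(x) = 1 - 5/x and P_2(x) = 3 + 3/x + 8/x^2.
x = 0 is a singular point because the y'-coefficient 1 - 5/x has a pole at x = 0 and the y-coefficient 3 + 3/x + 8/x^2 has a pole at x = 0.
It is a regular singular point because x P_1(x) = p(x) = x - 5 and x^2 P_2(x) = q(x) = 3x^2 + 3x + 8 are polynomials, hence analytic at x = 0.
p(0) = -5,  q(0) = 8.
Indicial equation: r(r-1) + p(0) r + q(0) = 0, i.e. r^2 + (p(0) - 1) r + q(0) = 0, i.e. r^2 - 6 r + 8 = 0.
Discriminant: (-6)^2 - 4(8) = 4, so r = (6 ± 2)/2.
Solving: r_1 = 4, r_2 = 2.

indicial: r^2 - 6 r + 8 = 0; roots r_1 = 4, r_2 = 2


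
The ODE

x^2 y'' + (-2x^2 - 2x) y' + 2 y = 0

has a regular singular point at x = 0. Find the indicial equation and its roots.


Divide by x^2 to reach normal form y'' + P_1(x) y' + P_2(x) y = 0 with P_1(x) = -2 - 2/x and P_2(x) = 2/x^2.
x = 0 is a singular point because the y'-coefficient -2 - 2/x has a pole at x = 0 and the y-coefficient 2/x^2 has a pole at x = 0.
It is a regular singular point because x P_1(x) = p(x) = -2x - 2 and x^2 P_2(x) = q(x) = 2 are polynomials, hence analytic at x = 0.
p(0) = -2,  q(0) = 2.
Indicial equation: r(r-1) + p(0) r + q(0) = 0, i.e. r^2 + (p(0) - 1) r + q(0) = 0, i.e. r^2 - 3 r + 2 = 0.
Discriminant: (-3)^2 - 4(2) = 1, so r = (3 ± 1)/2.
Solving: r_1 = 2, r_2 = 1.

indicial: r^2 - 3 r + 2 = 0; roots r_1 = 2, r_2 = 1


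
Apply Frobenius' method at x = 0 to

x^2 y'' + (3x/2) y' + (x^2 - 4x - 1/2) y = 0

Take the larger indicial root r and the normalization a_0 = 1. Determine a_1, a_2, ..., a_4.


Write in Frobenius form y'' + (p(x)/x) y' + (q(x)/x^2) y = 0:
  p(x) = 3/2,  q(x) = x^2 - 4x - 1/2.
Indicial equation: r(r-1) + (3/2) r + (-1/2) = 0 -> roots r_1 = 1/2, r_2 = -1.
Take r = r_1 = 1/2. Let y(x) = x^r sum_{n>=0} a_n x^n with a_0 = 1.
Substitute y = x^r sum a_n x^n and match x^{r+n}. The recurrence is
  D(n) a_n - 4 a_{n-1} + 1 a_{n-2} = 0,  where D(n) = (r+n)(r+n-1) + (3/2)(r+n) + (-1/2).
  a_n = [4 a_{n-1} - 1 a_{n-2}] / D(n).
Since the indicial polynomial factors as (r - r_1)(r - r_2), D(n) = (r_1 + n - r_1)(r_1 + n - r_2) = n(n + 3/2).
Evaluating step by step (a_0 = 1):
  n = 1: D(1) = 1(1 + 3/2) = 5/2; numerator = 4(1) = 4; a_1 = (4)/(5/2) = 8/5
  n = 2: D(2) = 2(2 + 3/2) = 7; numerator = 4(8/5) - 1(1) = 27/5; a_2 = (27/5)/(7) = 27/35
  n = 3: D(3) = 3(3 + 3/2) = 27/2; numerator = 4(27/35) - 1(8/5) = 52/35; a_3 = (52/35)/(27/2) = 104/945
  n = 4: D(4) = 4(4 + 3/2) = 22; numerator = 4(104/945) - 1(27/35) = -313/945; a_4 = (-313/945)/(22) = -313/20790

r = 1/2; a_0 = 1; a_1 = 8/5; a_2 = 27/35; a_3 = 104/945; a_4 = -313/20790


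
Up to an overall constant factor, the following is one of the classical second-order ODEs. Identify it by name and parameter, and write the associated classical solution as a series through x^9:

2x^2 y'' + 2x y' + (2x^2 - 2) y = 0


All three coefficients share the factor 2; dividing through by 2 gives  x^2 y'' + x y' + (x^2 - 1) y = 0.
This matches the Bessel equation x^2 y'' + x y' + (x^2 - nu^2) y = 0 with nu^2 = 1, so nu = 1; the solution bounded at x = 0 is J_1(x).
Frobenius at x = 0: indicial roots ±nu; for r = nu the recurrence k(k + 2nu) c_k = -c_{k-2} gives the standard series J_nu(x) = sum_{k>=0} (-1)^k / (k! (k+nu)!) (x/2)^(2k+nu). Evaluate the first 5 terms:
  k = 0: (-1)^0 / (0! * 1! * 2^1) x^1 = 1/(1*1*2) x^1 = (1/2) x^1
  k = 1: (-1)^1 / (1! * 2! * 2^3) x^3 = -1/(1*2*8) x^3 = (-1/16) x^3
  k = 2: (-1)^2 / (2! * 3! * 2^5) x^5 = 1/(2*6*32) x^5 = (1/384) x^5
  k = 3: (-1)^3 / (3! * 4! * 2^7) x^7 = -1/(6*24*128) x^7 = (-1/18432) x^7
  k = 4: (-1)^4 / (4! * 5! * 2^9) x^9 = 1/(24*120*512) x^9 = (1/1474560) x^9
Hence J_1(x) = x^9/1474560 - x^7/18432 + x^5/384 - x^3/16 + x/2 + ....

J_1(x); series = x^9/1474560 - x^7/18432 + x^5/384 - x^3/16 + x/2


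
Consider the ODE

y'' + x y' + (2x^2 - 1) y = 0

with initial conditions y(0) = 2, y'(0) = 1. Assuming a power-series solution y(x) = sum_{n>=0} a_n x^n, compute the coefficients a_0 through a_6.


Ansatz: y(x) = sum_{n>=0} a_n x^n, so y'(x) = sum_{n>=1} n a_n x^(n-1) and y''(x) = sum_{n>=2} n(n-1) a_n x^(n-2).
Substitute into P(x) y'' + Q(x) y' + R(x) y = 0 with P(x) = 1, Q(x) = x, R(x) = 2x^2 - 1, and match powers of x.
Initial conditions: a_0 = 2, a_1 = 1.
Setting the coefficient of each power of x to zero and solving order by order (substituting the coefficients already found):
  x^0: 2 a_2 - a_0 = 0  ->  2 a_2 = a_0 = 2  ->  a_2 = 1
  x^1: 6 a_3 = 0  ->  a_3 = 0
  x^2: 12 a_4 + a_2 + 2 a_0 = 0  ->  12 a_4 = -a_2 - 2 a_0 = -5  ->  a_4 = -5/12
  x^3: 20 a_5 + 2 a_3 + 2 a_1 = 0  ->  20 a_5 = -2 a_3 - 2 a_1 = -2  ->  a_5 = -1/10
  x^4: 30 a_6 + 3 a_4 + 2 a_2 = 0  ->  30 a_6 = -3 a_4 - 2 a_2 = -3/4  ->  a_6 = -1/40
Truncated series: y(x) = 2 + x + x^2 - (5/12) x^4 - (1/10) x^5 - (1/40) x^6 + O(x^7).

a_0 = 2; a_1 = 1; a_2 = 1; a_3 = 0; a_4 = -5/12; a_5 = -1/10; a_6 = -1/40


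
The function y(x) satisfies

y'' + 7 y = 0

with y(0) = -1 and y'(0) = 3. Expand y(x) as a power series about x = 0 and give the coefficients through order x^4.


Ansatz: y(x) = sum_{n>=0} a_n x^n, so y'(x) = sum_{n>=1} n a_n x^(n-1) and y''(x) = sum_{n>=2} n(n-1) a_n x^(n-2).
Substitute into P(x) y'' + Q(x) y' + R(x) y = 0 with P(x) = 1, Q(x) = 0, R(x) = 7, and match powers of x.
Initial conditions: a_0 = -1, a_1 = 3.
Setting the coefficient of each power of x to zero and solving order by order (substituting the coefficients already found):
  x^0: 2 a_2 + 7 a_0 = 0  ->  2 a_2 = -7 a_0 = 7  ->  a_2 = 7/2
  x^1: 6 a_3 + 7 a_1 = 0  ->  6 a_3 = -7 a_1 = -21  ->  a_3 = -7/2
  x^2: 12 a_4 + 7 a_2 = 0  ->  12 a_4 = -7 a_2 = -49/2  ->  a_4 = -49/24
Truncated series: y(x) = -1 + 3 x + (7/2) x^2 - (7/2) x^3 - (49/24) x^4 + O(x^5).

a_0 = -1; a_1 = 3; a_2 = 7/2; a_3 = -7/2; a_4 = -49/24


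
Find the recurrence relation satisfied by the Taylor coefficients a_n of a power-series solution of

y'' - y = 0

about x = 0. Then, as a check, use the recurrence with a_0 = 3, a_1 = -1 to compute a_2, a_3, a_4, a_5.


Substitute y = sum_n a_n x^n into y'' + (const) y = 0.
y''(x) = sum_{n>=0} (n+2)(n+1) a_{n+2} x^n.
The ODE becomes sum_n [(n+2)(n+1) a_{n+2} - 1 a_n] x^n = 0.
Setting each coefficient to zero gives the recurrence:
  (n+2)(n+1) a_{n+2} - 1 a_n = 0,
  a_{n+2} = 1 / ((n+1)(n+2)) a_n.

Check with a_0 = 3, a_1 = -1 (apply the recurrence for n = 0, 1, 2, 3): a_0 = 3, a_1 = -1, a_2 = 3/2, a_3 = -1/6, a_4 = 1/8, a_5 = -1/120.

a_{n+2} = 1/((n+1)(n+2)) * a_n; check: a_0 = 3, a_1 = -1, a_2 = 3/2, a_3 = -1/6, a_4 = 1/8, a_5 = -1/120


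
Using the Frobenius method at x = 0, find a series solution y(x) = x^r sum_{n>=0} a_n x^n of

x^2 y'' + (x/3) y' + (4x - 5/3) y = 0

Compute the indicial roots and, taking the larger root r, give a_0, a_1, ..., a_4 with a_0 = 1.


Write in Frobenius form y'' + (p(x)/x) y' + (q(x)/x^2) y = 0:
  p(x) = 1/3,  q(x) = 4x - 5/3.
Indicial equation: r(r-1) + (1/3) r + (-5/3) = 0 -> roots r_1 = 5/3, r_2 = -1.
Take r = r_1 = 5/3. Let y(x) = x^r sum_{n>=0} a_n x^n with a_0 = 1.
Substitute y = x^r sum a_n x^n and match x^{r+n}. The recurrence is
  D(n) a_n + 4 a_{n-1} = 0,  where D(n) = (r+n)(r+n-1) + (1/3)(r+n) + (-5/3).
  a_n = -4 / D(n) * a_{n-1}.
Since the indicial polynomial factors as (r - r_1)(r - r_2), D(n) = (r_1 + n - r_1)(r_1 + n - r_2) = n(n + 8/3).
Evaluating step by step (a_0 = 1):
  n = 1: D(1) = 1(1 + 8/3) = 11/3; numerator = -4(1) = -4; a_1 = (-4)/(11/3) = -12/11
  n = 2: D(2) = 2(2 + 8/3) = 28/3; numerator = -4(-12/11) = 48/11; a_2 = (48/11)/(28/3) = 36/77
  n = 3: D(3) = 3(3 + 8/3) = 17; numerator = -4(36/77) = -144/77; a_3 = (-144/77)/(17) = -144/1309
  n = 4: D(4) = 4(4 + 8/3) = 80/3; numerator = -4(-144/1309) = 576/1309; a_4 = (576/1309)/(80/3) = 108/6545

r = 5/3; a_0 = 1; a_1 = -12/11; a_2 = 36/77; a_3 = -144/1309; a_4 = 108/6545


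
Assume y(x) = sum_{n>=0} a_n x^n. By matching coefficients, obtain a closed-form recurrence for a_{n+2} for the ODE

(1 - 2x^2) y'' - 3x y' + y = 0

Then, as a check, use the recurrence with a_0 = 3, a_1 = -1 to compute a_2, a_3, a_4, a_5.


Substitute y = sum_n a_n x^n.
(1 - 2 x^2) y'' contributes (n+2)(n+1) a_{n+2} - 2 n(n-1) a_n at x^n.
-3 x y'(x) contributes -3 n a_n at x^n.
y(x) contributes 1 a_n at x^n.
Matching x^n: (n+2)(n+1) a_{n+2} + (-2 n(n-1) - 3 n + 1) a_n = 0.
Thus a_{n+2} = (2 n(n-1) + 3 n - 1) / ((n+1)(n+2)) * a_n.

Check with a_0 = 3, a_1 = -1 (apply the recurrence for n = 0, 1, 2, 3): a_0 = 3, a_1 = -1, a_2 = -3/2, a_3 = -1/3, a_4 = -9/8, a_5 = -1/3.

a_(n+2) = (2 n(n-1) + 3 n - 1) / ((n+1)(n+2)) * a_n; check: a_0 = 3, a_1 = -1, a_2 = -3/2, a_3 = -1/3, a_4 = -9/8, a_5 = -1/3


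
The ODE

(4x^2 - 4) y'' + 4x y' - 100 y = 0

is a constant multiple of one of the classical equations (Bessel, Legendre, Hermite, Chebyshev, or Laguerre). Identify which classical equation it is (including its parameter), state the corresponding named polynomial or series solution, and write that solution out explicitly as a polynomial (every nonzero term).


All three coefficients share the factor -4; dividing through by -4 gives  (1 - x^2) y'' - x y' + 25 y = 0.
This matches the Chebyshev equation (1 - x^2) y'' - x y' + n^2 y = 0 (note the -x y' term, not -2x y') with n^2 = 25, so n = 5; the polynomial solution is T_5(x).
With y = sum_k a_k x^k, matching x^k gives (k+2)(k+1) a_{k+2} = (k^2 - n^2) a_k = (k - 5)(k + 5) a_k. The right side vanishes at k = 5, so the series with the parity of 5 terminates at degree 5.
Standard normalization: leading coefficient of T_n is 2^(n-1), so a_5 = 2^4 = 16. Work downward with a_k = (k+1)(k+2) a_{k+2} / ((k - 5)(k + 5)):
  a_3 = (4)(5)(16) / ((3 - 5)(3 + 5)) = 320/(-16) = -20
  a_1 = (2)(3)(-20) / ((1 - 5)(1 + 5)) = -120/(-24) = 5
Hence T_5(x) = 16 x^5 - 20 x^3 + 5 x.

T_5(x); series = 16 x^5 - 20 x^3 + 5 x


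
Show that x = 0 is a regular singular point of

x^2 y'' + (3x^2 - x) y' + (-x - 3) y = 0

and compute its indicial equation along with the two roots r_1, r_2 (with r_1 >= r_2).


Divide by x^2 to reach normal form y'' + P_1(x) y' + P_2(x) y = 0 with P_1(x) = 3 - 1/x and P_2(x) = -1/x - 3/x^2.
x = 0 is a singular point because the y'-coefficient 3 - 1/x has a pole at x = 0 and the y-coefficient -1/x - 3/x^2 has a pole at x = 0.
It is a regular singular point because x P_1(x) = p(x) = 3x - 1 and x^2 P_2(x) = q(x) = -x - 3 are polynomials, hence analytic at x = 0.
p(0) = -1,  q(0) = -3.
Indicial equation: r(r-1) + p(0) r + q(0) = 0, i.e. r^2 + (p(0) - 1) r + q(0) = 0, i.e. r^2 - 2 r - 3 = 0.
Discriminant: (-2)^2 - 4(-3) = 16, so r = (2 ± 4)/2.
Solving: r_1 = 3, r_2 = -1.

indicial: r^2 - 2 r - 3 = 0; roots r_1 = 3, r_2 = -1


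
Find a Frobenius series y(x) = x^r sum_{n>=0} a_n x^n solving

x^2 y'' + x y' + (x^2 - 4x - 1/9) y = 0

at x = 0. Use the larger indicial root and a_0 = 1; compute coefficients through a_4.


Write in Frobenius form y'' + (p(x)/x) y' + (q(x)/x^2) y = 0:
  p(x) = 1,  q(x) = x^2 - 4x - 1/9.
Indicial equation: r(r-1) + (1) r + (-1/9) = 0 -> roots r_1 = 1/3, r_2 = -1/3.
Take r = r_1 = 1/3. Let y(x) = x^r sum_{n>=0} a_n x^n with a_0 = 1.
Substitute y = x^r sum a_n x^n and match x^{r+n}. The recurrence is
  D(n) a_n - 4 a_{n-1} + 1 a_{n-2} = 0,  where D(n) = (r+n)(r+n-1) + (1)(r+n) + (-1/9).
  a_n = [4 a_{n-1} - 1 a_{n-2}] / D(n).
Since the indicial polynomial factors as (r - r_1)(r - r_2), D(n) = (r_1 + n - r_1)(r_1 + n - r_2) = n(n + 2/3).
Evaluating step by step (a_0 = 1):
  n = 1: D(1) = 1(1 + 2/3) = 5/3; numerator = 4(1) = 4; a_1 = (4)/(5/3) = 12/5
  n = 2: D(2) = 2(2 + 2/3) = 16/3; numerator = 4(12/5) - 1(1) = 43/5; a_2 = (43/5)/(16/3) = 129/80
  n = 3: D(3) = 3(3 + 2/3) = 11; numerator = 4(129/80) - 1(12/5) = 81/20; a_3 = (81/20)/(11) = 81/220
  n = 4: D(4) = 4(4 + 2/3) = 56/3; numerator = 4(81/220) - 1(129/80) = -123/880; a_4 = (-123/880)/(56/3) = -369/49280

r = 1/3; a_0 = 1; a_1 = 12/5; a_2 = 129/80; a_3 = 81/220; a_4 = -369/49280


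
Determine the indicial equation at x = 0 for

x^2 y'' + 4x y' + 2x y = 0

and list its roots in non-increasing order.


Divide by x^2 to reach normal form y'' + P_1(x) y' + P_2(x) y = 0 with P_1(x) = 4/x and P_2(x) = 2/x.
x = 0 is a singular point because the y'-coefficient 4/x has a pole at x = 0 and the y-coefficient 2/x has a pole at x = 0.
It is a regular singular point because x P_1(x) = p(x) = 4 and x^2 P_2(x) = q(x) = 2x are polynomials, hence analytic at x = 0.
p(0) = 4,  q(0) = 0.
Indicial equation: r(r-1) + p(0) r + q(0) = 0, i.e. r^2 + (p(0) - 1) r + q(0) = 0, i.e. r^2 + 3 r = 0.
Discriminant: (3)^2 - 4(0) = 9, so r = (-3 ± 3)/2.
Solving: r_1 = 0, r_2 = -3.

indicial: r^2 + 3 r = 0; roots r_1 = 0, r_2 = -3


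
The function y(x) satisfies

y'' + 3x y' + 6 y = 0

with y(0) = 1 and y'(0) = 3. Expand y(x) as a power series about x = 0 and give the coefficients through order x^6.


Ansatz: y(x) = sum_{n>=0} a_n x^n, so y'(x) = sum_{n>=1} n a_n x^(n-1) and y''(x) = sum_{n>=2} n(n-1) a_n x^(n-2).
Substitute into P(x) y'' + Q(x) y' + R(x) y = 0 with P(x) = 1, Q(x) = 3x, R(x) = 6, and match powers of x.
Initial conditions: a_0 = 1, a_1 = 3.
Setting the coefficient of each power of x to zero and solving order by order (substituting the coefficients already found):
  x^0: 2 a_2 + 6 a_0 = 0  ->  2 a_2 = -6 a_0 = -6  ->  a_2 = -3
  x^1: 6 a_3 + 9 a_1 = 0  ->  6 a_3 = -9 a_1 = -27  ->  a_3 = -9/2
  x^2: 12 a_4 + 12 a_2 = 0  ->  12 a_4 = -12 a_2 = 36  ->  a_4 = 3
  x^3: 20 a_5 + 15 a_3 = 0  ->  20 a_5 = -15 a_3 = 135/2  ->  a_5 = 27/8
  x^4: 30 a_6 + 18 a_4 = 0  ->  30 a_6 = -18 a_4 = -54  ->  a_6 = -9/5
Truncated series: y(x) = 1 + 3 x - 3 x^2 - (9/2) x^3 + 3 x^4 + (27/8) x^5 - (9/5) x^6 + O(x^7).

a_0 = 1; a_1 = 3; a_2 = -3; a_3 = -9/2; a_4 = 3; a_5 = 27/8; a_6 = -9/5


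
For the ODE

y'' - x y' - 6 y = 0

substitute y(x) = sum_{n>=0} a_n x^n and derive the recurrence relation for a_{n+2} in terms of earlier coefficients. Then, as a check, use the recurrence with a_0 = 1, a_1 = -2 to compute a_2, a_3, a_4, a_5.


Substitute y = sum_n a_n x^n.
y''(x) has coefficient (n+2)(n+1) a_{n+2} at x^n;
-x y'(x) has coefficient -n a_n at x^n (shift);
-6 y(x) has coefficient -6 a_n at x^n.
Matching x^n: (n+2)(n+1) a_{n+2} + (-n - 6) a_n = 0.
Thus a_{n+2} = (n + 6) / ((n+1)(n+2)) * a_n.

Check with a_0 = 1, a_1 = -2 (apply the recurrence for n = 0, 1, 2, 3): a_0 = 1, a_1 = -2, a_2 = 3, a_3 = -7/3, a_4 = 2, a_5 = -21/20.

a_(n+2) = (n + 6) / ((n+1)(n+2)) * a_n; check: a_0 = 1, a_1 = -2, a_2 = 3, a_3 = -7/3, a_4 = 2, a_5 = -21/20


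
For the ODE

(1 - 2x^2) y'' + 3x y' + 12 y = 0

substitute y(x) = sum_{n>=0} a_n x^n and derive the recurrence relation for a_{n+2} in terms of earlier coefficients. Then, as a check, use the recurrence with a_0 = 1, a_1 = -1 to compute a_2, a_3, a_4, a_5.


Substitute y = sum_n a_n x^n.
(1 - 2 x^2) y'' contributes (n+2)(n+1) a_{n+2} - 2 n(n-1) a_n at x^n.
3 x y'(x) contributes 3 n a_n at x^n.
12 y(x) contributes 12 a_n at x^n.
Matching x^n: (n+2)(n+1) a_{n+2} + (-2 n(n-1) + 3 n + 12) a_n = 0.
Thus a_{n+2} = (2 n(n-1) - 3 n - 12) / ((n+1)(n+2)) * a_n.

Check with a_0 = 1, a_1 = -1 (apply the recurrence for n = 0, 1, 2, 3): a_0 = 1, a_1 = -1, a_2 = -6, a_3 = 5/2, a_4 = 7, a_5 = -9/8.

a_(n+2) = (2 n(n-1) - 3 n - 12) / ((n+1)(n+2)) * a_n; check: a_0 = 1, a_1 = -1, a_2 = -6, a_3 = 5/2, a_4 = 7, a_5 = -9/8


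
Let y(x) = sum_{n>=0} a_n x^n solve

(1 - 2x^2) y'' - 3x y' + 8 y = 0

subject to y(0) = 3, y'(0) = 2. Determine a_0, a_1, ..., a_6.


Ansatz: y(x) = sum_{n>=0} a_n x^n, so y'(x) = sum_{n>=1} n a_n x^(n-1) and y''(x) = sum_{n>=2} n(n-1) a_n x^(n-2).
Substitute into P(x) y'' + Q(x) y' + R(x) y = 0 with P(x) = 1 - 2x^2, Q(x) = -3x, R(x) = 8, and match powers of x.
Initial conditions: a_0 = 3, a_1 = 2.
Setting the coefficient of each power of x to zero and solving order by order (substituting the coefficients already found):
  x^0: 2 a_2 + 8 a_0 = 0  ->  2 a_2 = -8 a_0 = -24  ->  a_2 = -12
  x^1: 6 a_3 + 5 a_1 = 0  ->  6 a_3 = -5 a_1 = -10  ->  a_3 = -5/3
  x^2: 12 a_4 - 2 a_2 = 0  ->  12 a_4 = 2 a_2 = -24  ->  a_4 = -2
  x^3: 20 a_5 - 13 a_3 = 0  ->  20 a_5 = 13 a_3 = -65/3  ->  a_5 = -13/12
  x^4: 30 a_6 - 28 a_4 = 0  ->  30 a_6 = 28 a_4 = -56  ->  a_6 = -28/15
Truncated series: y(x) = 3 + 2 x - 12 x^2 - (5/3) x^3 - 2 x^4 - (13/12) x^5 - (28/15) x^6 + O(x^7).

a_0 = 3; a_1 = 2; a_2 = -12; a_3 = -5/3; a_4 = -2; a_5 = -13/12; a_6 = -28/15


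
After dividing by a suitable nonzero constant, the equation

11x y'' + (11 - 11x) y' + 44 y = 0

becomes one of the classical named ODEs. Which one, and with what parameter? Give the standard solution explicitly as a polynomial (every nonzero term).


All three coefficients share the factor 11; dividing through by 11 gives  x y'' + (1 - x) y' + 4 y = 0.
This matches the Laguerre equation x y'' + (1 - x) y' + n y = 0 with n = 4; the polynomial solution is L_4(x).
With y = sum_k a_k x^k, matching x^k gives (k+1)k a_{k+1} + (k+1) a_{k+1} - k a_k + n a_k = 0, i.e. (k+1)^2 a_{k+1} = (k - n) a_k = (k - 4) a_k. The right side vanishes at k = 4, so the series terminates at degree 4.
Standard normalization L_n(0) = 1 gives a_0 = 1. Work upward with a_{k+1} = (k - 4) a_k / (k+1)^2:
  a_1 = (0 - 4)(1) / 1^2 = -4/1 = -4
  a_2 = (1 - 4)(-4) / 2^2 = 12/4 = 3
  a_3 = (2 - 4)(3) / 3^2 = -6/9 = -2/3
  a_4 = (3 - 4)(-2/3) / 4^2 = (2/3)/16 = 1/24
Hence L_4(x) = x^4/24 - 2 x^3/3 + 3 x^2 - 4 x + 1.

L_4(x); series = x^4/24 - 2 x^3/3 + 3 x^2 - 4 x + 1


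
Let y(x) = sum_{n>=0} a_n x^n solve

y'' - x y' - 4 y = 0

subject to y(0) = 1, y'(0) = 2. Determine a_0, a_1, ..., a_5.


Ansatz: y(x) = sum_{n>=0} a_n x^n, so y'(x) = sum_{n>=1} n a_n x^(n-1) and y''(x) = sum_{n>=2} n(n-1) a_n x^(n-2).
Substitute into P(x) y'' + Q(x) y' + R(x) y = 0 with P(x) = 1, Q(x) = -x, R(x) = -4, and match powers of x.
Initial conditions: a_0 = 1, a_1 = 2.
Setting the coefficient of each power of x to zero and solving order by order (substituting the coefficients already found):
  x^0: 2 a_2 - 4 a_0 = 0  ->  2 a_2 = 4 a_0 = 4  ->  a_2 = 2
  x^1: 6 a_3 - 5 a_1 = 0  ->  6 a_3 = 5 a_1 = 10  ->  a_3 = 5/3
  x^2: 12 a_4 - 6 a_2 = 0  ->  12 a_4 = 6 a_2 = 12  ->  a_4 = 1
  x^3: 20 a_5 - 7 a_3 = 0  ->  20 a_5 = 7 a_3 = 35/3  ->  a_5 = 7/12
Truncated series: y(x) = 1 + 2 x + 2 x^2 + (5/3) x^3 + x^4 + (7/12) x^5 + O(x^6).

a_0 = 1; a_1 = 2; a_2 = 2; a_3 = 5/3; a_4 = 1; a_5 = 7/12


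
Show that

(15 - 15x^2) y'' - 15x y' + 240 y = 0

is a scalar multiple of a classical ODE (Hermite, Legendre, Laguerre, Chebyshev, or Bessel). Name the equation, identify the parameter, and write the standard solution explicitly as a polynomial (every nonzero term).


All three coefficients share the factor 15; dividing through by 15 gives  (1 - x^2) y'' - x y' + 16 y = 0.
This matches the Chebyshev equation (1 - x^2) y'' - x y' + n^2 y = 0 (note the -x y' term, not -2x y') with n^2 = 16, so n = 4; the polynomial solution is T_4(x).
With y = sum_k a_k x^k, matching x^k gives (k+2)(k+1) a_{k+2} = (k^2 - n^2) a_k = (k - 4)(k + 4) a_k. The right side vanishes at k = 4, so the series with the parity of 4 terminates at degree 4.
Standard normalization: leading coefficient of T_n is 2^(n-1), so a_4 = 2^3 = 8. Work downward with a_k = (k+1)(k+2) a_{k+2} / ((k - 4)(k + 4)):
  a_2 = (3)(4)(8) / ((2 - 4)(2 + 4)) = 96/(-12) = -8
  a_0 = (1)(2)(-8) / ((0 - 4)(0 + 4)) = -16/(-16) = 1
Hence T_4(x) = 8 x^4 - 8 x^2 + 1.

T_4(x); series = 8 x^4 - 8 x^2 + 1


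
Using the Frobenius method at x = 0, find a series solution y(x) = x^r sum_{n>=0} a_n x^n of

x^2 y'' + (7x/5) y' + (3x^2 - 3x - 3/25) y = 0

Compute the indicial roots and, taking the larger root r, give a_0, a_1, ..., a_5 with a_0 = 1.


Write in Frobenius form y'' + (p(x)/x) y' + (q(x)/x^2) y = 0:
  p(x) = 7/5,  q(x) = 3x^2 - 3x - 3/25.
Indicial equation: r(r-1) + (7/5) r + (-3/25) = 0 -> roots r_1 = 1/5, r_2 = -3/5.
Take r = r_1 = 1/5. Let y(x) = x^r sum_{n>=0} a_n x^n with a_0 = 1.
Substitute y = x^r sum a_n x^n and match x^{r+n}. The recurrence is
  D(n) a_n - 3 a_{n-1} + 3 a_{n-2} = 0,  where D(n) = (r+n)(r+n-1) + (7/5)(r+n) + (-3/25).
  a_n = [3 a_{n-1} - 3 a_{n-2}] / D(n).
Since the indicial polynomial factors as (r - r_1)(r - r_2), D(n) = (r_1 + n - r_1)(r_1 + n - r_2) = n(n + 4/5).
Evaluating step by step (a_0 = 1):
  n = 1: D(1) = 1(1 + 4/5) = 9/5; numerator = 3(1) = 3; a_1 = (3)/(9/5) = 5/3
  n = 2: D(2) = 2(2 + 4/5) = 28/5; numerator = 3(5/3) - 3(1) = 2; a_2 = (2)/(28/5) = 5/14
  n = 3: D(3) = 3(3 + 4/5) = 57/5; numerator = 3(5/14) - 3(5/3) = -55/14; a_3 = (-55/14)/(57/5) = -275/798
  n = 4: D(4) = 4(4 + 4/5) = 96/5; numerator = 3(-275/798) - 3(5/14) = -40/19; a_4 = (-40/19)/(96/5) = -25/228
  n = 5: D(5) = 5(5 + 4/5) = 29; numerator = 3(-25/228) - 3(-275/798) = 375/532; a_5 = (375/532)/(29) = 375/15428

r = 1/5; a_0 = 1; a_1 = 5/3; a_2 = 5/14; a_3 = -275/798; a_4 = -25/228; a_5 = 375/15428


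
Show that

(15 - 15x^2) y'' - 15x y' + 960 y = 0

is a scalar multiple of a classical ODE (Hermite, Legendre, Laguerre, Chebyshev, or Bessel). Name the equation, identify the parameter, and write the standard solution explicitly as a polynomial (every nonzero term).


All three coefficients share the factor 15; dividing through by 15 gives  (1 - x^2) y'' - x y' + 64 y = 0.
This matches the Chebyshev equation (1 - x^2) y'' - x y' + n^2 y = 0 (note the -x y' term, not -2x y') with n^2 = 64, so n = 8; the polynomial solution is T_8(x).
With y = sum_k a_k x^k, matching x^k gives (k+2)(k+1) a_{k+2} = (k^2 - n^2) a_k = (k - 8)(k + 8) a_k. The right side vanishes at k = 8, so the series with the parity of 8 terminates at degree 8.
Standard normalization: leading coefficient of T_n is 2^(n-1), so a_8 = 2^7 = 128. Work downward with a_k = (k+1)(k+2) a_{k+2} / ((k - 8)(k + 8)):
  a_6 = (7)(8)(128) / ((6 - 8)(6 + 8)) = 7168/(-28) = -256
  a_4 = (5)(6)(-256) / ((4 - 8)(4 + 8)) = -7680/(-48) = 160
  a_2 = (3)(4)(160) / ((2 - 8)(2 + 8)) = 1920/(-60) = -32
  a_0 = (1)(2)(-32) / ((0 - 8)(0 + 8)) = -64/(-64) = 1
Hence T_8(x) = 128 x^8 - 256 x^6 + 160 x^4 - 32 x^2 + 1.

T_8(x); series = 128 x^8 - 256 x^6 + 160 x^4 - 32 x^2 + 1


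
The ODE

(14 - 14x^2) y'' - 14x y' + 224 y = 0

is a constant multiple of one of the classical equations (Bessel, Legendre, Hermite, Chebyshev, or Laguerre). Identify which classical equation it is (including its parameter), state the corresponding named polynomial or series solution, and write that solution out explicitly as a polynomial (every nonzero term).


All three coefficients share the factor 14; dividing through by 14 gives  (1 - x^2) y'' - x y' + 16 y = 0.
This matches the Chebyshev equation (1 - x^2) y'' - x y' + n^2 y = 0 (note the -x y' term, not -2x y') with n^2 = 16, so n = 4; the polynomial solution is T_4(x).
With y = sum_k a_k x^k, matching x^k gives (k+2)(k+1) a_{k+2} = (k^2 - n^2) a_k = (k - 4)(k + 4) a_k. The right side vanishes at k = 4, so the series with the parity of 4 terminates at degree 4.
Standard normalization: leading coefficient of T_n is 2^(n-1), so a_4 = 2^3 = 8. Work downward with a_k = (k+1)(k+2) a_{k+2} / ((k - 4)(k + 4)):
  a_2 = (3)(4)(8) / ((2 - 4)(2 + 4)) = 96/(-12) = -8
  a_0 = (1)(2)(-8) / ((0 - 4)(0 + 4)) = -16/(-16) = 1
Hence T_4(x) = 8 x^4 - 8 x^2 + 1.

T_4(x); series = 8 x^4 - 8 x^2 + 1


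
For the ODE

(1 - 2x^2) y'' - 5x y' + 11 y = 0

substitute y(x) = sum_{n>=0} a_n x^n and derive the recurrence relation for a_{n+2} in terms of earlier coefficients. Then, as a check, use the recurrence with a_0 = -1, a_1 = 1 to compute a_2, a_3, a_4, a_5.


Substitute y = sum_n a_n x^n.
(1 - 2 x^2) y'' contributes (n+2)(n+1) a_{n+2} - 2 n(n-1) a_n at x^n.
-5 x y'(x) contributes -5 n a_n at x^n.
11 y(x) contributes 11 a_n at x^n.
Matching x^n: (n+2)(n+1) a_{n+2} + (-2 n(n-1) - 5 n + 11) a_n = 0.
Thus a_{n+2} = (2 n(n-1) + 5 n - 11) / ((n+1)(n+2)) * a_n.

Check with a_0 = -1, a_1 = 1 (apply the recurrence for n = 0, 1, 2, 3): a_0 = -1, a_1 = 1, a_2 = 11/2, a_3 = -1, a_4 = 11/8, a_5 = -4/5.

a_(n+2) = (2 n(n-1) + 5 n - 11) / ((n+1)(n+2)) * a_n; check: a_0 = -1, a_1 = 1, a_2 = 11/2, a_3 = -1, a_4 = 11/8, a_5 = -4/5


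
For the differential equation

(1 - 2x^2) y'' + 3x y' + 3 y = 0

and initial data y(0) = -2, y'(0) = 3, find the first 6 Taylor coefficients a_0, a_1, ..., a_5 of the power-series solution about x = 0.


Ansatz: y(x) = sum_{n>=0} a_n x^n, so y'(x) = sum_{n>=1} n a_n x^(n-1) and y''(x) = sum_{n>=2} n(n-1) a_n x^(n-2).
Substitute into P(x) y'' + Q(x) y' + R(x) y = 0 with P(x) = 1 - 2x^2, Q(x) = 3x, R(x) = 3, and match powers of x.
Initial conditions: a_0 = -2, a_1 = 3.
Setting the coefficient of each power of x to zero and solving order by order (substituting the coefficients already found):
  x^0: 2 a_2 + 3 a_0 = 0  ->  2 a_2 = -3 a_0 = 6  ->  a_2 = 3
  x^1: 6 a_3 + 6 a_1 = 0  ->  6 a_3 = -6 a_1 = -18  ->  a_3 = -3
  x^2: 12 a_4 + 5 a_2 = 0  ->  12 a_4 = -5 a_2 = -15  ->  a_4 = -5/4
  x^3: 20 a_5 = 0  ->  a_5 = 0
Truncated series: y(x) = -2 + 3 x + 3 x^2 - 3 x^3 - (5/4) x^4 + O(x^6).

a_0 = -2; a_1 = 3; a_2 = 3; a_3 = -3; a_4 = -5/4; a_5 = 0


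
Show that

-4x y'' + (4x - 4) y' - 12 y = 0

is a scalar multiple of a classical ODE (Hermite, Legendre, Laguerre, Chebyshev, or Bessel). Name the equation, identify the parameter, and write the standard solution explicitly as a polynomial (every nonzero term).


All three coefficients share the factor -4; dividing through by -4 gives  x y'' + (1 - x) y' + 3 y = 0.
This matches the Laguerre equation x y'' + (1 - x) y' + n y = 0 with n = 3; the polynomial solution is L_3(x).
With y = sum_k a_k x^k, matching x^k gives (k+1)k a_{k+1} + (k+1) a_{k+1} - k a_k + n a_k = 0, i.e. (k+1)^2 a_{k+1} = (k - n) a_k = (k - 3) a_k. The right side vanishes at k = 3, so the series terminates at degree 3.
Standard normalization L_n(0) = 1 gives a_0 = 1. Work upward with a_{k+1} = (k - 3) a_k / (k+1)^2:
  a_1 = (0 - 3)(1) / 1^2 = -3/1 = -3
  a_2 = (1 - 3)(-3) / 2^2 = 6/4 = 3/2
  a_3 = (2 - 3)(3/2) / 3^2 = (-3/2)/9 = -1/6
Hence L_3(x) = -x^3/6 + 3 x^2/2 - 3 x + 1.

L_3(x); series = -x^3/6 + 3 x^2/2 - 3 x + 1


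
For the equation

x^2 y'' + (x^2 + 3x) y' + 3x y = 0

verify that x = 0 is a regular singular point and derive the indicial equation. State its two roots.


Divide by x^2 to reach normal form y'' + P_1(x) y' + P_2(x) y = 0 with P_1(x) = 1 + 3/x and P_2(x) = 3/x.
x = 0 is a singular point because the y'-coefficient 1 + 3/x has a pole at x = 0 and the y-coefficient 3/x has a pole at x = 0.
It is a regular singular point because x P_1(x) = p(x) = x + 3 and x^2 P_2(x) = q(x) = 3x are polynomials, hence analytic at x = 0.
p(0) = 3,  q(0) = 0.
Indicial equation: r(r-1) + p(0) r + q(0) = 0, i.e. r^2 + (p(0) - 1) r + q(0) = 0, i.e. r^2 + 2 r = 0.
Discriminant: (2)^2 - 4(0) = 4, so r = (-2 ± 2)/2.
Solving: r_1 = 0, r_2 = -2.

indicial: r^2 + 2 r = 0; roots r_1 = 0, r_2 = -2


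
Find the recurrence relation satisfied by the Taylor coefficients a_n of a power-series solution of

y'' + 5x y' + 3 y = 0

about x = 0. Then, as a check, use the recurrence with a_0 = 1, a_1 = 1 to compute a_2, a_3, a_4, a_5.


Substitute y = sum_n a_n x^n.
y''(x) has coefficient (n+2)(n+1) a_{n+2} at x^n;
5 x y'(x) has coefficient 5 n a_n at x^n (shift);
3 y(x) has coefficient 3 a_n at x^n.
Matching x^n: (n+2)(n+1) a_{n+2} + (5n + 3) a_n = 0.
Thus a_{n+2} = (-5n - 3) / ((n+1)(n+2)) * a_n.

Check with a_0 = 1, a_1 = 1 (apply the recurrence for n = 0, 1, 2, 3): a_0 = 1, a_1 = 1, a_2 = -3/2, a_3 = -4/3, a_4 = 13/8, a_5 = 6/5.

a_(n+2) = (-5n - 3) / ((n+1)(n+2)) * a_n; check: a_0 = 1, a_1 = 1, a_2 = -3/2, a_3 = -4/3, a_4 = 13/8, a_5 = 6/5


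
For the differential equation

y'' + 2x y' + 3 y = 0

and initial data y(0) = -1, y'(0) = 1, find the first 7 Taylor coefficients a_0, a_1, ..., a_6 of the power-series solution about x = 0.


Ansatz: y(x) = sum_{n>=0} a_n x^n, so y'(x) = sum_{n>=1} n a_n x^(n-1) and y''(x) = sum_{n>=2} n(n-1) a_n x^(n-2).
Substitute into P(x) y'' + Q(x) y' + R(x) y = 0 with P(x) = 1, Q(x) = 2x, R(x) = 3, and match powers of x.
Initial conditions: a_0 = -1, a_1 = 1.
Setting the coefficient of each power of x to zero and solving order by order (substituting the coefficients already found):
  x^0: 2 a_2 + 3 a_0 = 0  ->  2 a_2 = -3 a_0 = 3  ->  a_2 = 3/2
  x^1: 6 a_3 + 5 a_1 = 0  ->  6 a_3 = -5 a_1 = -5  ->  a_3 = -5/6
  x^2: 12 a_4 + 7 a_2 = 0  ->  12 a_4 = -7 a_2 = -21/2  ->  a_4 = -7/8
  x^3: 20 a_5 + 9 a_3 = 0  ->  20 a_5 = -9 a_3 = 15/2  ->  a_5 = 3/8
  x^4: 30 a_6 + 11 a_4 = 0  ->  30 a_6 = -11 a_4 = 77/8  ->  a_6 = 77/240
Truncated series: y(x) = -1 + x + (3/2) x^2 - (5/6) x^3 - (7/8) x^4 + (3/8) x^5 + (77/240) x^6 + O(x^7).

a_0 = -1; a_1 = 1; a_2 = 3/2; a_3 = -5/6; a_4 = -7/8; a_5 = 3/8; a_6 = 77/240


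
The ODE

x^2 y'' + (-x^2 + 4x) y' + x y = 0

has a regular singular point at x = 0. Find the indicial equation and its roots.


Divide by x^2 to reach normal form y'' + P_1(x) y' + P_2(x) y = 0 with P_1(x) = -1 + 4/x and P_2(x) = 1/x.
x = 0 is a singular point because the y'-coefficient -1 + 4/x has a pole at x = 0 and the y-coefficient 1/x has a pole at x = 0.
It is a regular singular point because x P_1(x) = p(x) = 4 - x and x^2 P_2(x) = q(x) = x are polynomials, hence analytic at x = 0.
p(0) = 4,  q(0) = 0.
Indicial equation: r(r-1) + p(0) r + q(0) = 0, i.e. r^2 + (p(0) - 1) r + q(0) = 0, i.e. r^2 + 3 r = 0.
Discriminant: (3)^2 - 4(0) = 9, so r = (-3 ± 3)/2.
Solving: r_1 = 0, r_2 = -3.

indicial: r^2 + 3 r = 0; roots r_1 = 0, r_2 = -3


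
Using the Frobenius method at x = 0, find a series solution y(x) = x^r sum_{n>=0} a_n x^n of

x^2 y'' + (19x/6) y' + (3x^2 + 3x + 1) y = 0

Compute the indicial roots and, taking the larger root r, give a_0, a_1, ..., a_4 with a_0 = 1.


Write in Frobenius form y'' + (p(x)/x) y' + (q(x)/x^2) y = 0:
  p(x) = 19/6,  q(x) = 3x^2 + 3x + 1.
Indicial equation: r(r-1) + (19/6) r + (1) = 0 -> roots r_1 = -2/3, r_2 = -3/2.
Take r = r_1 = -2/3. Let y(x) = x^r sum_{n>=0} a_n x^n with a_0 = 1.
Substitute y = x^r sum a_n x^n and match x^{r+n}. The recurrence is
  D(n) a_n + 3 a_{n-1} + 3 a_{n-2} = 0,  where D(n) = (r+n)(r+n-1) + (19/6)(r+n) + (1).
  a_n = [-3 a_{n-1} - 3 a_{n-2}] / D(n).
Since the indicial polynomial factors as (r - r_1)(r - r_2), D(n) = (r_1 + n - r_1)(r_1 + n - r_2) = n(n + 5/6).
Evaluating step by step (a_0 = 1):
  n = 1: D(1) = 1(1 + 5/6) = 11/6; numerator = -3(1) = -3; a_1 = (-3)/(11/6) = -18/11
  n = 2: D(2) = 2(2 + 5/6) = 17/3; numerator = -3(-18/11) - 3(1) = 21/11; a_2 = (21/11)/(17/3) = 63/187
  n = 3: D(3) = 3(3 + 5/6) = 23/2; numerator = -3(63/187) - 3(-18/11) = 729/187; a_3 = (729/187)/(23/2) = 1458/4301
  n = 4: D(4) = 4(4 + 5/6) = 58/3; numerator = -3(1458/4301) - 3(63/187) = -513/253; a_4 = (-513/253)/(58/3) = -1539/14674

r = -2/3; a_0 = 1; a_1 = -18/11; a_2 = 63/187; a_3 = 1458/4301; a_4 = -1539/14674
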